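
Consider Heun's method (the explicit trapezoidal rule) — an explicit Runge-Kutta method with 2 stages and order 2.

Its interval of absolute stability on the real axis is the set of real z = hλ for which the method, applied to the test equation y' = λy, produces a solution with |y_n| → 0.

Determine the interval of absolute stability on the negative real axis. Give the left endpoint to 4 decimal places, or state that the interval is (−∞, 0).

On y'=λy, z=hλ:
  order 2, 2-stage ⇒ R(z)=1+z+z^2/2
  (e.g. R(-1.68)=0.73120, |R|=0.73120)

Find x<0 with |R(x)|<1.
x=-1.68: |R|=0.7312
|R(-0.7)|=0.5450 |R(-0.65)|=0.5613 |R(-0.59)|=0.5840
Bisect:
  x_lo=-2.4403 |R|=1.5372  x_hi=-0.1906 |R|=0.8275
  mid=-1.31545 |R|=0.54975 →hi
  mid=-1.87785 |R|=0.88531 →hi
  mid=-2.15906 |R|=1.17171 →lo
  mid=-2.01846 |R|=1.01863 →lo
  mid=-1.94815 |R|=0.94950 →hi
  mid=-1.98330 |R|=0.98344 →hi
  mid=-2.00088 |R|=1.00088 →lo
  mid=-1.99209 |R|=0.99212 →hi
  mid=-1.99649 |R|=0.99649 →hi
  ...
  [-2.00006,-1.99992] ⇒ x*=-2.0000
So |R|<1 on (-2.0000, 0).

z∈(-2.0000,0).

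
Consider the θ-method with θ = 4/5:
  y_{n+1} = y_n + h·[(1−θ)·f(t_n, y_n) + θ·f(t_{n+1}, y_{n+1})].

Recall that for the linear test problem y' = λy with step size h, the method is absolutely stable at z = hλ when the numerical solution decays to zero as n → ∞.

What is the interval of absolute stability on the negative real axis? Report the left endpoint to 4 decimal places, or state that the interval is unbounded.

unbounded; (−∞, 0).

On y'=λy, z=hλ:
  y_{n+1} = y_n + z·[1/5·y_n + 4/5·y_{n+1}] ⇒ (1 − 4/5z)y_{n+1} = (1 + 1/5z)y_n
  R(z) = (1 + 1/5z)/(1 − 4/5z).

Need |R(x)|<1, x<0.
x=-1.64: |R|=0.2907
x=-2: |R|=0.2308
x=-10: |R|=0.1111
x=-100: |R|=0.2346
θ=4/5≥1/2 ⇒ |1+1/5x|<|1−4/5x| ∀x<0 ⇒ stable on all of ℝ⁻.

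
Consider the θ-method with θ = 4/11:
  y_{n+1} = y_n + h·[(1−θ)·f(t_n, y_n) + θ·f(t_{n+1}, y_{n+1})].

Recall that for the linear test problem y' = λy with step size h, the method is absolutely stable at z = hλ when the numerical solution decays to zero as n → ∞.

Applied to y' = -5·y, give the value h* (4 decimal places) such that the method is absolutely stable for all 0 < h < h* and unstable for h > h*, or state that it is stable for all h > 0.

Set f=λy, z=hλ:
  y_{n+1} = y_n + z·[7/11·y_n + 4/11·y_{n+1}] ⇒ (1 − 4/11z)y_{n+1} = (1 + 7/11z)y_n
  so R(z) = (1 + 7/11z)/(1 − 4/11z).

Find x<0 with |R(x)|<1.
x=-0.65: |R|=0.4743
R=−1: 1+7/11x = −1+4/11x ⇒ -3/11x=2 ⇒ x=2/(-3/11)=-7.3333
Confirm numerically:
  x=-6.136: |R|=0.89894 <1
  x=-5.316: |R|=0.81242 <1
  x=-3.691: |R|=0.57588 <1
  x=-7.866: |R|=1.03763 >1
  x=-7.373: |R|=1.00294 >1
Stable set (-7.3333, 0).

(-7.3333,0); λ=-5 ⇒ h* = (22/3)/5 = 1.4667.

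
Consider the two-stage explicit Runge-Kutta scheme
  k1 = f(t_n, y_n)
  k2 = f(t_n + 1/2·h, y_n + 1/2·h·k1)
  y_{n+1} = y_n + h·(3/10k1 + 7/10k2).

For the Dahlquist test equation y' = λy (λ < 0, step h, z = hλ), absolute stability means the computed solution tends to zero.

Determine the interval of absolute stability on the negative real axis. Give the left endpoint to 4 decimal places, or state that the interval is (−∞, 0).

z∈(-2.8571,0).

On y'=λy, z=hλ:
  k1=λy_n ⇒ h·k1=z·y_n;  k2=λ(1+1/2z)y_n ⇒ h·k2=z(1+1/2z)y_n
  y_{n+1}/y_n = 1 + 3/10z + 7/10z(1+1/2z) = 1 + z + 7/20z²
  Hence R(z) = 1 + z + 7/20z².

Boundary: |R(x)|=1, x<0.
x=-1.58: |R|=0.2937
R=1: x+7/20x²=0 ⇒ x=−20/7=-2.8571; min R=1−1/(4·7/20)=0.2857>−1
Confirm numerically:
  x=-2.697: |R|=0.84883 <1
  x=-2.459: |R|=0.65734 <1
  x=-1.714: |R|=0.31423 <1
  x=-3.172: |R|=1.34955 >1
  x=-3.084: |R|=1.24487 >1
Stable set (-2.8571, 0).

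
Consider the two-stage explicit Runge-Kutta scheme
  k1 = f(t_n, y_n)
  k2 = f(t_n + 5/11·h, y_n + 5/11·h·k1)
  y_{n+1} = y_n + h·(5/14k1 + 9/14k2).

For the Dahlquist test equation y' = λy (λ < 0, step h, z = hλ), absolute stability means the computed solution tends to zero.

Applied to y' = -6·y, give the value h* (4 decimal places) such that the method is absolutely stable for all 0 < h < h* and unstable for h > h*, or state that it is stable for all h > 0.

Test eqn y'=λy, z=hλ:
  k1=λy_n ⇒ h·k1=z·y_n;  k2=λ(1+5/11z)y_n ⇒ h·k2=z(1+5/11z)y_n
  y_{n+1}/y_n = 1 + 5/14z + 9/14z(1+5/11z) = 1 + z + 45/154z²
  ⇒ R(z) = 1 + z + 45/154z².

Boundary: |R(x)|=1, x<0.
x=-0.79: |R|=0.3924
R=1: x+45/154x²=0 ⇒ x=−154/45=-3.4222; min R=1−1/(4·45/154)=0.1444>−1
Confirm numerically:
  x=-3.148: |R|=0.74775 <1
  x=-2.496: |R|=0.32446 <1
  x=-2.446: |R|=0.30225 <1
  x=-2.183: |R|=0.20951 <1
  x=-3.709: |R|=1.31081 >1
  x=-3.550: |R|=1.13255 >1
  x=-3.496: |R|=1.07537 >1
So |R|<1 on (-3.4222, 0).

(-3.4222,0); λ=-6 ⇒ h* = (154/45)/6 = 0.5704.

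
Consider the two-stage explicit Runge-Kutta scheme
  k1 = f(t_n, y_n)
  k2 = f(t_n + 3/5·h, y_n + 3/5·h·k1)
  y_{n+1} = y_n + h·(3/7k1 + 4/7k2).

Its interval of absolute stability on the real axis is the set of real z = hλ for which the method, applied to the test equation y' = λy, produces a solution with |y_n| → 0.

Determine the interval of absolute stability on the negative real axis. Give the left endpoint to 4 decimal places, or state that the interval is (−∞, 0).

Test eqn y'=λy, z=hλ:
  k1=λy_n ⇒ h·k1=z·y_n;  k2=λ(1+3/5z)y_n ⇒ h·k2=z(1+3/5z)y_n
  y_{n+1}/y_n = 1 + 3/7z + 4/7z(1+3/5z) = 1 + z + 12/35z²
  Hence R(z) = 1 + z + 12/35z².

Need |R(x)|<1, x<0.
x=-1.67: |R|=0.2862
R=1: x+12/35x²=0 ⇒ x=−35/12=-2.9167; min R=1−1/(4·12/35)=0.2708>−1
Confirm numerically:
  x=-2.229: |R|=0.47447 <1
  x=-1.713: |R|=0.29307 <1
  x=-1.478: |R|=0.27097 <1
  x=-3.382: |R|=1.53957 >1
  x=-3.293: |R|=1.42489 >1
  x=-3.283: |R|=1.41234 >1
Stable set (-2.9167, 0).

(-2.9167, 0).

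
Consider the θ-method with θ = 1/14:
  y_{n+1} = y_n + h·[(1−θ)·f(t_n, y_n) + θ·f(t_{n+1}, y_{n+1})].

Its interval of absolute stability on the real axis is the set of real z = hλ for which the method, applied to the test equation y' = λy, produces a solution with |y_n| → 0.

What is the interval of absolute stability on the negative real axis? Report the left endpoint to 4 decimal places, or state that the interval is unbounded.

On y'=λy, z=hλ:
  y_{n+1} = y_n + z·[13/14·y_n + 1/14·y_{n+1}] ⇒ (1 − 1/14z)y_{n+1} = (1 + 13/14z)y_n
  Hence R(z) = (1 + 13/14z)/(1 − 1/14z).

Boundary: |R(x)|=1, x<0.
x=-0.32: |R|=0.6872
R=−1: 1+13/14x = −1+1/14x ⇒ -6/7x=2 ⇒ x=2/(-6/7)=-2.3333
Confirm numerically:
  x=-2.242: |R|=0.93252 <1
  x=-1.565: |R|=0.40765 <1
  x=-1.389: |R|=0.26363 <1
  x=-1.041: |R|=0.03105 <1
  x=-2.437: |R|=1.07568 >1
  x=-2.356: |R|=1.01663 >1
Interval (-2.3333, 0).

(-2.3333, 0).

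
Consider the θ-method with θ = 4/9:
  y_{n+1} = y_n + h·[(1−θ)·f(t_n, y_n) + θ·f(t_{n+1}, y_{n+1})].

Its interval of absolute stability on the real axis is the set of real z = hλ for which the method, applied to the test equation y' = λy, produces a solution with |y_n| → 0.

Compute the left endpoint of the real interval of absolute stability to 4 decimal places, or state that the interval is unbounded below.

z* = -18.0000.

Set f=λy, z=hλ:
  y_{n+1} = y_n + z·[5/9·y_n + 4/9·y_{n+1}] ⇒ (1 − 4/9z)y_{n+1} = (1 + 5/9z)y_n
  R(z) = (1 + 5/9z)/(1 − 4/9z).

Boundary: |R(x)|=1, x<0.
x=-0.92: |R|=0.3470
R=−1: 1+5/9x = −1+4/9x ⇒ -1/9x=2 ⇒ x=2/(-1/9)=-18.0000
Confirm numerically:
  x=-13.371: |R|=0.92592 <1
  x=-11.809: |R|=0.88991 <1
  x=-7.566: |R|=0.73426 <1
  x=-18.522: |R|=1.00628 >1
  x=-18.422: |R|=1.00510 >1
  x=-18.309: |R|=1.00376 >1
Stable set (-18.0000, 0).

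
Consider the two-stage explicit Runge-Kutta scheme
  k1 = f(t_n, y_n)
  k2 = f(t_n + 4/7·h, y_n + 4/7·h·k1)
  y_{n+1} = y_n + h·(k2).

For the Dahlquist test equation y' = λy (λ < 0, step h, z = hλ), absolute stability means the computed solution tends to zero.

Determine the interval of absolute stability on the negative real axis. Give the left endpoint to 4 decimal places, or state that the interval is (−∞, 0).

(-1.7500, 0).

Set f=λy, z=hλ:
  k1=λy_n ⇒ h·k1=z·y_n;  k2=λ(1+4/7z)y_n ⇒ h·k2=z(1+4/7z)y_n
  y_{n+1}/y_n = 1 + z(1+4/7z) = 1 + z + 4/7z²
  ⇒ R(z) = 1 + z + 4/7z².

Solve |R(x)|<1 on ℝ⁻.
x=-1.62: |R|=0.8797
R=1: x+4/7x²=0 ⇒ x=−7/4=-1.7500; min R=1−1/(4·4/7)=0.5625>−1
Confirm numerically:
  x=-1.240: |R|=0.63863 <1
  x=-1.175: |R|=0.61393 <1
  x=-1.164: |R|=0.61023 <1
  x=-1.054: |R|=0.58081 <1
  x=-1.986: |R|=1.26783 >1
  x=-1.941: |R|=1.21185 >1
  x=-1.855: |R|=1.11130 >1
So |R|<1 on (-1.7500, 0).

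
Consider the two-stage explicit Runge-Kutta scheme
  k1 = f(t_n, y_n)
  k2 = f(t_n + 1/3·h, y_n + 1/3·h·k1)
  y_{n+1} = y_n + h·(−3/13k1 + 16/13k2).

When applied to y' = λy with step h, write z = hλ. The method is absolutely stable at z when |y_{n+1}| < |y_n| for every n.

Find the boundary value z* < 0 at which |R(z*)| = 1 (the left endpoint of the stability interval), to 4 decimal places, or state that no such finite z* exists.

z* = -2.4375.

Test eqn y'=λy, z=hλ:
  k1=λy_n ⇒ h·k1=z·y_n;  k2=λ(1+1/3z)y_n ⇒ h·k2=z(1+1/3z)y_n
  y_{n+1}/y_n = 1 − 3/13z + 16/13z(1+1/3z) = 1 + z + 16/39z²
  ⇒ R(z) = 1 + z + 16/39z².

Find x<0 with |R(x)|<1.
x=-0.98: |R|=0.4140
R=1: x+16/39x²=0 ⇒ x=−39/16=-2.4375; min R=1−1/(4·16/39)=0.3906>−1
Confirm numerically:
  x=-1.754: |R|=0.50816 <1
  x=-1.640: |R|=0.46343 <1
  x=-1.211: |R|=0.39065 <1
  x=-2.915: |R|=1.57104 >1
  x=-2.713: |R|=1.30664 >1
  x=-2.644: |R|=1.22399 >1
Stable set (-2.4375, 0).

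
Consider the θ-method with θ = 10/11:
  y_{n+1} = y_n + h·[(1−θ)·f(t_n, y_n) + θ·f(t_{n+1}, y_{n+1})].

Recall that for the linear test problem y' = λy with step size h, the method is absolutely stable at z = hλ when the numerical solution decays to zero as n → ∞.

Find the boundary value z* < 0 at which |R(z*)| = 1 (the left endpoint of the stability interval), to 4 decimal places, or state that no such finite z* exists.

interval (−∞, 0).

Test eqn y'=λy, z=hλ:
  y_{n+1} = y_n + z·[1/11·y_n + 10/11·y_{n+1}] ⇒ (1 − 10/11z)y_{n+1} = (1 + 1/11z)y_n
  so R(z) = (1 + 1/11z)/(1 − 10/11z).

Find x<0 with |R(x)|<1.
x=-1.18: |R|=0.4307
x=-2: |R|=0.2903
x=-10: |R|=0.0090
x=-100: |R|=0.0880
θ=10/11≥1/2 ⇒ |1+1/11x|<|1−10/11x| ∀x<0 ⇒ unbounded interval.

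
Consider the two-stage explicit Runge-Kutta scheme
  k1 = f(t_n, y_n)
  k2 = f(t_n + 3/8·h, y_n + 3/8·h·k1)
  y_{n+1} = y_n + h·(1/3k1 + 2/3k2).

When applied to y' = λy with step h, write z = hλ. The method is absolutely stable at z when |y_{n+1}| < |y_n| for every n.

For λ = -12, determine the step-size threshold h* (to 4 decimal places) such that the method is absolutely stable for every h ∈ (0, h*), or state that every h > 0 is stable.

Test eqn y'=λy, z=hλ:
  k1=λy_n ⇒ h·k1=z·y_n;  k2=λ(1+3/8z)y_n ⇒ h·k2=z(1+3/8z)y_n
  y_{n+1}/y_n = 1 + 1/3z + 2/3z(1+3/8z) = 1 + z + 1/4z²
  R(z) = 1 + z + 1/4z².

Find x<0 with |R(x)|<1.
x=-1.13: |R|=0.1892
R=1: x+1/4x²=0 ⇒ x=−4=-4.0000; min R=1−1/(4·1/4)=0.0000>−1
Confirm numerically:
  x=-2.975: |R|=0.23766 <1
  x=-2.351: |R|=0.03080 <1
  x=-2.162: |R|=0.00656 <1
  x=-4.530: |R|=1.60023 >1
  x=-4.392: |R|=1.43042 >1
  x=-4.027: |R|=1.02718 >1
Stable set (-4.0000, 0).

(-4.0000,0); λ=-12 ⇒ h* = (4)/12 = 0.3333.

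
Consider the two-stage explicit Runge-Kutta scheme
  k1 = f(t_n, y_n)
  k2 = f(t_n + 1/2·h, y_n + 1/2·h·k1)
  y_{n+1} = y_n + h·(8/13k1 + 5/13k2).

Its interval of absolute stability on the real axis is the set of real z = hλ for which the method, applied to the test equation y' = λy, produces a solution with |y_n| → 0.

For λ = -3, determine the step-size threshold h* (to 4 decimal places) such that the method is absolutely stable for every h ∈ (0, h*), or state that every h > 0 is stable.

(-5.2000,0); λ=-3 ⇒ h* = (26/5)/3 = 1.7333.

On y'=λy, z=hλ:
  k1=λy_n ⇒ h·k1=z·y_n;  k2=λ(1+1/2z)y_n ⇒ h·k2=z(1+1/2z)y_n
  y_{n+1}/y_n = 1 + 8/13z + 5/13z(1+1/2z) = 1 + z + 5/26z²
  so R(z) = 1 + z + 5/26z².

Boundary: |R(x)|=1, x<0.
x=-0.67: |R|=0.4163
R=1: x+5/26x²=0 ⇒ x=−26/5=-5.2000; min R=1−1/(4·5/26)=-0.3000>−1
Confirm numerically:
  x=-5.004: |R|=0.81139 <1
  x=-3.920: |R|=0.03508 <1
  x=-3.033: |R|=0.26394 <1
  x=-2.445: |R|=0.29538 <1
  x=-5.611: |R|=1.44348 >1
  x=-5.403: |R|=1.21092 >1
  x=-5.375: |R|=1.18089 >1
So |R|<1 on (-5.2000, 0).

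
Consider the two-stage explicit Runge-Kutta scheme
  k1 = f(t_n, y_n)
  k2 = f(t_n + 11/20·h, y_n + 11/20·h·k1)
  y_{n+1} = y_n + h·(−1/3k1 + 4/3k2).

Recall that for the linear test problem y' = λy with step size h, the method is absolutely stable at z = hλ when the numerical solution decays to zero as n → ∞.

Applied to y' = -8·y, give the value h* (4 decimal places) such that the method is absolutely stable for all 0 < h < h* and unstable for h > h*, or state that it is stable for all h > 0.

Set f=λy, z=hλ:
  k1=λy_n ⇒ h·k1=z·y_n;  k2=λ(1+11/20z)y_n ⇒ h·k2=z(1+11/20z)y_n
  y_{n+1}/y_n = 1 − 1/3z + 4/3z(1+11/20z) = 1 + z + 11/15z²
  Hence R(z) = 1 + z + 11/15z².

Boundary: |R(x)|=1, x<0.
x=-0.87: |R|=0.6851
R=1: x+11/15x²=0 ⇒ x=−15/11=-1.3636; min R=1−1/(4·11/15)=0.6591>−1
Confirm numerically:
  x=-1.037: |R|=0.75160 <1
  x=-1.018: |R|=0.74197 <1
  x=-0.802: |R|=0.66968 <1
  x=-0.589: |R|=0.66541 <1
  x=-1.718: |R|=1.44645 >1
  x=-1.451: |R|=1.09296 >1
So |R|<1 on (-1.3636, 0).

(-1.3636,0); λ=-8 ⇒ h* = (15/11)/8 = 0.1705.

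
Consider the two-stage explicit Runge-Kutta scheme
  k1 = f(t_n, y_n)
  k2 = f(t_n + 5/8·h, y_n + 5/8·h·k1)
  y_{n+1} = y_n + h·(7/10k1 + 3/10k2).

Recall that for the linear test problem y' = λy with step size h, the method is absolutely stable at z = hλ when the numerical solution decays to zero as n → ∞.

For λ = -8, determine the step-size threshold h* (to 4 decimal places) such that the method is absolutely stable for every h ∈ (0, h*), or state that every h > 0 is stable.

Test eqn y'=λy, z=hλ:
  k1=λy_n ⇒ h·k1=z·y_n;  k2=λ(1+5/8z)y_n ⇒ h·k2=z(1+5/8z)y_n
  y_{n+1}/y_n = 1 + 7/10z + 3/10z(1+5/8z) = 1 + z + 3/16z²
  so R(z) = 1 + z + 3/16z².

Need |R(x)|<1, x<0.
x=-1.65: |R|=0.1395
R=1: x+3/16x²=0 ⇒ x=−16/3=-5.3333; min R=1−1/(4·3/16)=-0.3333>−1
Confirm numerically:
  x=-4.735: |R|=0.46879 <1
  x=-3.328: |R|=0.25133 <1
  x=-2.725: |R|=0.33270 <1
  x=-5.641: |R|=1.32542 >1
  x=-5.628: |R|=1.31095 >1
Interval (-5.3333, 0).

(-5.3333,0); λ=-8 ⇒ h* = (16/3)/8 = 0.6667.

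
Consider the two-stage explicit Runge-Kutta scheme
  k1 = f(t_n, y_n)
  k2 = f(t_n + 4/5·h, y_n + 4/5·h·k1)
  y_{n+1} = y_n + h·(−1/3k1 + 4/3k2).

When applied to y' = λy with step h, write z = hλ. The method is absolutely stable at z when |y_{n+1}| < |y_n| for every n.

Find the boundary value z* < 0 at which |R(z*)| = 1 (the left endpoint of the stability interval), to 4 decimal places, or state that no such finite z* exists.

z* = -0.9375.

On y'=λy, z=hλ:
  k1=λy_n ⇒ h·k1=z·y_n;  k2=λ(1+4/5z)y_n ⇒ h·k2=z(1+4/5z)y_n
  y_{n+1}/y_n = 1 − 1/3z + 4/3z(1+4/5z) = 1 + z + 16/15z²
  R(z) = 1 + z + 16/15z².

Solve |R(x)|<1 on ℝ⁻.
x=-1.51: |R|=1.9221
R=1: x+16/15x²=0 ⇒ x=−15/16=-0.9375; min R=1−1/(4·16/15)=0.7656>−1
Confirm numerically:
  x=-0.878: |R|=0.94428 <1
  x=-0.799: |R|=0.88196 <1
  x=-0.612: |R|=0.78751 <1
  x=-0.526: |R|=0.76912 <1
  x=-1.497: |R|=1.89341 >1
  x=-1.081: |R|=1.16547 >1
So |R|<1 on (-0.9375, 0).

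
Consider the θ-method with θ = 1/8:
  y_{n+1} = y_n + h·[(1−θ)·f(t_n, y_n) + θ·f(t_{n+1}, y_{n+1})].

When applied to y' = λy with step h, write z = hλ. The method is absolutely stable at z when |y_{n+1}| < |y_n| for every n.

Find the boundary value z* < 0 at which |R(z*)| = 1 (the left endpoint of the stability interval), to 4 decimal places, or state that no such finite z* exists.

left endpoint -2.6667.

Test eqn y'=λy, z=hλ:
  y_{n+1} = y_n + z·[7/8·y_n + 1/8·y_{n+1}] ⇒ (1 − 1/8z)y_{n+1} = (1 + 7/8z)y_n
  so R(z) = (1 + 7/8z)/(1 − 1/8z).

Need |R(x)|<1, x<0.
x=-0.37: |R|=0.6464
R=−1: 1+7/8x = −1+1/8x ⇒ -3/4x=2 ⇒ x=2/(-3/4)=-2.6667
Confirm numerically:
  x=-2.535: |R|=0.92501 <1
  x=-2.168: |R|=0.70574 <1
  x=-1.765: |R|=0.44598 <1
  x=-1.260: |R|=0.08855 <1
  x=-3.244: |R|=1.30808 >1
  x=-3.065: |R|=1.21600 >1
  x=-2.845: |R|=1.09866 >1
Stable set (-2.6667, 0).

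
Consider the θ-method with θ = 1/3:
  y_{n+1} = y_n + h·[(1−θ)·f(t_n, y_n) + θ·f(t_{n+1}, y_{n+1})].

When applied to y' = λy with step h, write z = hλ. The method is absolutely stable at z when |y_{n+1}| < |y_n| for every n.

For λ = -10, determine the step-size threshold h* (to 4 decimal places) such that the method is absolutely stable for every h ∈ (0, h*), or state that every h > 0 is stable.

(-6.0000,0); λ=-10 ⇒ h* = (6)/10 = 0.6000.

Test eqn y'=λy, z=hλ:
  y_{n+1} = y_n + z·[2/3·y_n + 1/3·y_{n+1}] ⇒ (1 − 1/3z)y_{n+1} = (1 + 2/3z)y_n
  so R(z) = (1 + 2/3z)/(1 − 1/3z).

Find x<0 with |R(x)|<1.
x=-0.41: |R|=0.6393
R=−1: 1+2/3x = −1+1/3x ⇒ -1/3x=2 ⇒ x=2/(-1/3)=-6.0000
Confirm numerically:
  x=-5.680: |R|=0.96313 <1
  x=-4.226: |R|=0.75450 <1
  x=-3.584: |R|=0.63305 <1
  x=-6.583: |R|=1.06084 >1
  x=-6.576: |R|=1.06015 >1
  x=-6.417: |R|=1.04428 >1
Stable set (-6.0000, 0).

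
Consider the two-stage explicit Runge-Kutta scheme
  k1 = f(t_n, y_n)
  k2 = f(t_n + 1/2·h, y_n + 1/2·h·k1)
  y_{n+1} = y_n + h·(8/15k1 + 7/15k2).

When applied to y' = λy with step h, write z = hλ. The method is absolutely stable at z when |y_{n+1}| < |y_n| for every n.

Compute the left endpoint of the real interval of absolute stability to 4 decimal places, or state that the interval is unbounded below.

On y'=λy, z=hλ:
  k1=λy_n ⇒ h·k1=z·y_n;  k2=λ(1+1/2z)y_n ⇒ h·k2=z(1+1/2z)y_n
  y_{n+1}/y_n = 1 + 8/15z + 7/15z(1+1/2z) = 1 + z + 7/30z²
  so R(z) = 1 + z + 7/30z².

Find x<0 with |R(x)|<1.
x=-0.32: |R|=0.7039
R=1: x+7/30x²=0 ⇒ x=−30/7=-4.2857; min R=1−1/(4·7/30)=-0.0714>−1
Confirm numerically:
  x=-3.701: |R|=0.49506 <1
  x=-2.995: |R|=0.09801 <1
  x=-2.258: |R|=0.06834 <1
  x=-2.250: |R|=0.06875 <1
  x=-4.567: |R|=1.29975 >1
  x=-4.357: |R|=1.07247 >1
So |R|<1 on (-4.2857, 0).

z* = -4.2857.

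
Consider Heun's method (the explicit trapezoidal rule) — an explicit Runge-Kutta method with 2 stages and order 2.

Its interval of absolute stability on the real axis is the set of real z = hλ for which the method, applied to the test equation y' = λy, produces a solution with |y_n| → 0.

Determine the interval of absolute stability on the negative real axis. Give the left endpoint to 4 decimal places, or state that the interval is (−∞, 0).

(-2.0000, 0).

Test eqn y'=λy, z=hλ:
  order 2, 2-stage ⇒ R(z)=1+z+z^2/2
  (e.g. R(-0.99)=0.50005, |R|=0.50005)

Find x<0 with |R(x)|<1.
x=-0.99: |R|=0.5000
|R(-2.15)|=1.1612 |R(-1.47)|=0.6104 |R(-1.37)|=0.5685
Bisect:
  x_lo=-2.4834 |R|=1.6002  x_hi=-0.0982 |R|=0.9066
  mid=-1.29080 |R|=0.54228 →hi
  mid=-1.88710 |R|=0.89347 →hi
  mid=-2.18524 |R|=1.20240 →lo
  mid=-2.03617 |R|=1.03682 →lo
  mid=-1.96163 |R|=0.96237 →hi
  mid=-1.99890 |R|=0.99890 →hi
  mid=-2.01753 |R|=1.01769 →lo
  mid=-2.00822 |R|=1.00825 →lo
  mid=-2.00356 |R|=1.00357 →lo
  ...
  [-2.00007,-1.99992] ⇒ x*=-2.0000
Interval (-2.0000, 0).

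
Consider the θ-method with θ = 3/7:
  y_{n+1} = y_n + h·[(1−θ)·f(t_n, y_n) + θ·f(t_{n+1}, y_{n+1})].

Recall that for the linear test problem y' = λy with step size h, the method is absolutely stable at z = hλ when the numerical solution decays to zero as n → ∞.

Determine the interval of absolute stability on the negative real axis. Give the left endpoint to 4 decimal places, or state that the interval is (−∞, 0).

On y'=λy, z=hλ:
  y_{n+1} = y_n + z·[4/7·y_n + 3/7·y_{n+1}] ⇒ (1 − 3/7z)y_{n+1} = (1 + 4/7z)y_n
  ⇒ R(z) = (1 + 4/7z)/(1 − 3/7z).

Boundary: |R(x)|=1, x<0.
x=-0.62: |R|=0.5102
R=−1: 1+4/7x = −1+3/7x ⇒ -1/7x=2 ⇒ x=2/(-1/7)=-14.0000
Confirm numerically:
  x=-13.563: |R|=0.99084 <1
  x=-12.743: |R|=0.97221 <1
  x=-6.307: |R|=0.70321 <1
  x=-14.382: |R|=1.00762 >1
  x=-14.036: |R|=1.00073 >1
Interval (-14.0000, 0).

(-14.0000, 0).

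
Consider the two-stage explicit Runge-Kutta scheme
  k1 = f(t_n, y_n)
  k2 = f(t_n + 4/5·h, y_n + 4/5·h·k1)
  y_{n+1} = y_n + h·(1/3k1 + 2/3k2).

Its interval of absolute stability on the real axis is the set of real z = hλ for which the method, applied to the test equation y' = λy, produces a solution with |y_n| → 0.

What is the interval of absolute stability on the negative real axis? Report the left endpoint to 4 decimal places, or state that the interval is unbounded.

z∈(-1.8750,0).

Test eqn y'=λy, z=hλ:
  k1=λy_n ⇒ h·k1=z·y_n;  k2=λ(1+4/5z)y_n ⇒ h·k2=z(1+4/5z)y_n
  y_{n+1}/y_n = 1 + 1/3z + 2/3z(1+4/5z) = 1 + z + 8/15z²
  so R(z) = 1 + z + 8/15z².

Solve |R(x)|<1 on ℝ⁻.
x=-0.7: |R|=0.5613
R=1: x+8/15x²=0 ⇒ x=−15/8=-1.8750; min R=1−1/(4·8/15)=0.5312>−1
Confirm numerically:
  x=-1.835: |R|=0.96085 <1
  x=-1.831: |R|=0.95703 <1
  x=-1.047: |R|=0.53764 <1
  x=-2.404: |R|=1.67825 >1
  x=-2.382: |R|=1.64409 >1
  x=-2.014: |R|=1.14930 >1
Interval (-1.8750, 0).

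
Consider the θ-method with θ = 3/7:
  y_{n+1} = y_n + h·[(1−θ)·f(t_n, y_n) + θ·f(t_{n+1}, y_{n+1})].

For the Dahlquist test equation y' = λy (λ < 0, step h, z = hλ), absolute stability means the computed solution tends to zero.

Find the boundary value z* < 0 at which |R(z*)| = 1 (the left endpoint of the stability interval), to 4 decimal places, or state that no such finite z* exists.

left endpoint -14.0000.

On y'=λy, z=hλ:
  y_{n+1} = y_n + z·[4/7·y_n + 3/7·y_{n+1}] ⇒ (1 − 3/7z)y_{n+1} = (1 + 4/7z)y_n
  Hence R(z) = (1 + 4/7z)/(1 − 3/7z).

Boundary: |R(x)|=1, x<0.
x=-1.73: |R|=0.0066
R=−1: 1+4/7x = −1+3/7x ⇒ -1/7x=2 ⇒ x=2/(-1/7)=-14.0000
Confirm numerically:
  x=-12.814: |R|=0.97390 <1
  x=-9.240: |R|=0.86290 <1
  x=-8.397: |R|=0.82595 <1
  x=-14.558: |R|=1.01101 >1
  x=-14.327: |R|=1.00654 >1
  x=-14.323: |R|=1.00646 >1
Stable set (-14.0000, 0).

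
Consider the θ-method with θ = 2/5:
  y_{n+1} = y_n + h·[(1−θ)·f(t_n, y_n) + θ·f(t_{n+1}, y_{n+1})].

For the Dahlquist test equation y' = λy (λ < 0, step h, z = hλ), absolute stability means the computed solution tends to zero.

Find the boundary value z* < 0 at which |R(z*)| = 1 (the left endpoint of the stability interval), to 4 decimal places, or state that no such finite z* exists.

Test eqn y'=λy, z=hλ:
  y_{n+1} = y_n + z·[3/5·y_n + 2/5·y_{n+1}] ⇒ (1 − 2/5z)y_{n+1} = (1 + 3/5z)y_n
  so R(z) = (1 + 3/5z)/(1 − 2/5z).

Boundary: |R(x)|=1, x<0.
x=-0.75: |R|=0.4231
R=−1: 1+3/5x = −1+2/5x ⇒ -1/5x=2 ⇒ x=2/(-1/5)=-10.0000
Confirm numerically:
  x=-8.569: |R|=0.93536 <1
  x=-5.054: |R|=0.67262 <1
  x=-4.852: |R|=0.64989 <1
  x=-10.313: |R|=1.01221 >1
  x=-10.185: |R|=1.00729 >1
Stable set (-10.0000, 0).

left endpoint -10.0000.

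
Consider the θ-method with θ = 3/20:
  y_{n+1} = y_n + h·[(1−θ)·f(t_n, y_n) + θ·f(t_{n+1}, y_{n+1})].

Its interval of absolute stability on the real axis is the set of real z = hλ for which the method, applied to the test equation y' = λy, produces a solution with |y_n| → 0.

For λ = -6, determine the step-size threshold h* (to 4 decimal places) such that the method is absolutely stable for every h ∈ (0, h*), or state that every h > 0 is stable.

With y'=λy (z=hλ):
  y_{n+1} = y_n + z·[17/20·y_n + 3/20·y_{n+1}] ⇒ (1 − 3/20z)y_{n+1} = (1 + 17/20z)y_n
  Hence R(z) = (1 + 17/20z)/(1 − 3/20z).

Find x<0 with |R(x)|<1.
x=-0.54: |R|=0.5005
R=−1: 1+17/20x = −1+3/20x ⇒ -7/10x=2 ⇒ x=2/(-7/10)=-2.8571
Confirm numerically:
  x=-2.697: |R|=0.92019 <1
  x=-2.543: |R|=0.84082 <1
  x=-1.240: |R|=0.04553 <1
  x=-3.245: |R|=1.18261 >1
  x=-3.183: |R|=1.15439 >1
  x=-3.030: |R|=1.08319 >1
So |R|<1 on (-2.8571, 0).

(-2.8571,0); λ=-6 ⇒ h* = (20/7)/6 = 0.4762.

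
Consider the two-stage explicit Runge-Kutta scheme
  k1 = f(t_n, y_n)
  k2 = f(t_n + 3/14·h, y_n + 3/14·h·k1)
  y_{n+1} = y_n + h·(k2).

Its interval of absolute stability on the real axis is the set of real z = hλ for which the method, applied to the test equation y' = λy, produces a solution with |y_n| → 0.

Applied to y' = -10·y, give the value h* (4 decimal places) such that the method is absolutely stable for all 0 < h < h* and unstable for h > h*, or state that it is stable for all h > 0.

Set f=λy, z=hλ:
  k1=λy_n ⇒ h·k1=z·y_n;  k2=λ(1+3/14z)y_n ⇒ h·k2=z(1+3/14z)y_n
  y_{n+1}/y_n = 1 + z(1+3/14z) = 1 + z + 3/14z²
  R(z) = 1 + z + 3/14z².

Find x<0 with |R(x)|<1.
x=-1.12: |R|=0.1488
R=1: x+3/14x²=0 ⇒ x=−14/3=-4.6667; min R=1−1/(4·3/14)=-0.1667>−1
Confirm numerically:
  x=-4.557: |R|=0.89291 <1
  x=-4.134: |R|=0.52813 <1
  x=-2.203: |R|=0.16303 <1
  x=-5.084: |R|=1.45465 >1
  x=-4.911: |R|=1.25713 >1
Interval (-4.6667, 0).

(-4.6667,0); λ=-10 ⇒ h* = (14/3)/10 = 0.4667.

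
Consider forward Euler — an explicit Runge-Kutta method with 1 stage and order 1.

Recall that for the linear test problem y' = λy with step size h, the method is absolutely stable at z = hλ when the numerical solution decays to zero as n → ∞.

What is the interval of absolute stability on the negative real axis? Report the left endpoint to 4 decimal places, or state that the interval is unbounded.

With y'=λy (z=hλ):
  order 1, 1-stage ⇒ R(z)=1+z
  (e.g. R(-0.59)=0.41000, |R|=0.41000)

Need |R(x)|<1, x<0.
x=-0.59: |R|=0.4100
|R(-1.9)|=0.9000 |R(-1.3)|=0.3000 |R(-1.29)|=0.2900
Bisect:
  x_lo=-2.4575 |R|=1.4575  x_hi=-0.2433 |R|=0.7567
  mid=-1.35042 |R|=0.35042 →hi
  mid=-1.90397 |R|=0.90397 →hi
  mid=-2.18074 |R|=1.18074 →lo
  mid=-2.04235 |R|=1.04235 →lo
  mid=-1.97316 |R|=0.97316 →hi
  mid=-2.00776 |R|=1.00776 →lo
  mid=-1.99046 |R|=0.99046 →hi
  mid=-1.99911 |R|=0.99911 →hi
  mid=-2.00343 |R|=1.00343 →lo
  ...
  [-2.00005,-1.99992] ⇒ x*=-2.0000
Stable set (-2.0000, 0).

z∈(-2.0000,0).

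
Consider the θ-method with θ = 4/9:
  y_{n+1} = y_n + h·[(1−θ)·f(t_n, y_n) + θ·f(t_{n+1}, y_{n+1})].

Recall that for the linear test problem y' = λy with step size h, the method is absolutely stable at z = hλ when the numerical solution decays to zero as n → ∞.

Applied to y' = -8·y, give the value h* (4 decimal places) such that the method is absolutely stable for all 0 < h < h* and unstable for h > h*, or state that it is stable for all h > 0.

(-18.0000,0); λ=-8 ⇒ h* = (18)/8 = 2.2500.

Test eqn y'=λy, z=hλ:
  y_{n+1} = y_n + z·[5/9·y_n + 4/9·y_{n+1}] ⇒ (1 − 4/9z)y_{n+1} = (1 + 5/9z)y_n
  ⇒ R(z) = (1 + 5/9z)/(1 − 4/9z).

Find x<0 with |R(x)|<1.
x=-1.09: |R|=0.2657
R=−1: 1+5/9x = −1+4/9x ⇒ -1/9x=2 ⇒ x=2/(-1/9)=-18.0000
Confirm numerically:
  x=-13.293: |R|=0.92429 <1
  x=-9.384: |R|=0.81485 <1
  x=-9.210: |R|=0.80825 <1
  x=-18.387: |R|=1.00469 >1
  x=-18.208: |R|=1.00254 >1
  x=-18.130: |R|=1.00159 >1
Stable set (-18.0000, 0).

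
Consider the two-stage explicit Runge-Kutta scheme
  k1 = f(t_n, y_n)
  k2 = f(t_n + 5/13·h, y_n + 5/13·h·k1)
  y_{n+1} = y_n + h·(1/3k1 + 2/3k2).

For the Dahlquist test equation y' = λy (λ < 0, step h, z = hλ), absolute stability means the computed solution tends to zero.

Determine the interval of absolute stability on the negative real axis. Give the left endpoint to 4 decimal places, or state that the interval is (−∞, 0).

Test eqn y'=λy, z=hλ:
  k1=λy_n ⇒ h·k1=z·y_n;  k2=λ(1+5/13z)y_n ⇒ h·k2=z(1+5/13z)y_n
  y_{n+1}/y_n = 1 + 1/3z + 2/3z(1+5/13z) = 1 + z + 10/39z²
  Hence R(z) = 1 + z + 10/39z².

Boundary: |R(x)|=1, x<0.
x=-1.36: |R|=0.1143
R=1: x+10/39x²=0 ⇒ x=−39/10=-3.9000; min R=1−1/(4·10/39)=0.0250>−1
Confirm numerically:
  x=-3.680: |R|=0.79241 <1
  x=-2.466: |R|=0.09327 <1
  x=-2.409: |R|=0.07902 <1
  x=-2.194: |R|=0.04027 <1
  x=-4.437: |R|=1.61094 >1
  x=-4.077: |R|=1.18503 >1
So |R|<1 on (-3.9000, 0).

z∈(-3.9000,0).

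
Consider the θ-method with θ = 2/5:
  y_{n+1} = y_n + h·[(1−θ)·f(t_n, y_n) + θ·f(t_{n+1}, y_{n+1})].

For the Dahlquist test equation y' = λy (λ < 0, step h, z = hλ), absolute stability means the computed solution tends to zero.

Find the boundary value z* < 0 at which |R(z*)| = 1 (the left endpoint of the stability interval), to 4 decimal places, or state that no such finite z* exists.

Set f=λy, z=hλ:
  y_{n+1} = y_n + z·[3/5·y_n + 2/5·y_{n+1}] ⇒ (1 − 2/5z)y_{n+1} = (1 + 3/5z)y_n
  Hence R(z) = (1 + 3/5z)/(1 − 2/5z).

Need |R(x)|<1, x<0.
x=-1.11: |R|=0.2313
R=−1: 1+3/5x = −1+2/5x ⇒ -1/5x=2 ⇒ x=2/(-1/5)=-10.0000
Confirm numerically:
  x=-6.676: |R|=0.81888 <1
  x=-4.799: |R|=0.64372 <1
  x=-4.639: |R|=0.62453 <1
  x=-10.521: |R|=1.02001 >1
  x=-10.368: |R|=1.01430 >1
So |R|<1 on (-10.0000, 0).

left endpoint -10.0000.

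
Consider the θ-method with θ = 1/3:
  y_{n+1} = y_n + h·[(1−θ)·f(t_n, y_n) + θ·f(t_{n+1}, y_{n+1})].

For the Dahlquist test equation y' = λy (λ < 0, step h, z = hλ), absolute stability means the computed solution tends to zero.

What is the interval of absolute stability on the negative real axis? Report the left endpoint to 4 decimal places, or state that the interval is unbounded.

z∈(-6.0000,0).

On y'=λy, z=hλ:
  y_{n+1} = y_n + z·[2/3·y_n + 1/3·y_{n+1}] ⇒ (1 − 1/3z)y_{n+1} = (1 + 2/3z)y_n
  Hence R(z) = (1 + 2/3z)/(1 − 1/3z).

Solve |R(x)|<1 on ℝ⁻.
x=-0.49: |R|=0.5788
R=−1: 1+2/3x = −1+1/3x ⇒ -1/3x=2 ⇒ x=2/(-1/3)=-6.0000
Confirm numerically:
  x=-4.974: |R|=0.87133 <1
  x=-4.915: |R|=0.86292 <1
  x=-3.736: |R|=0.66390 <1
  x=-6.594: |R|=1.06191 >1
  x=-6.122: |R|=1.01337 >1
So |R|<1 on (-6.0000, 0).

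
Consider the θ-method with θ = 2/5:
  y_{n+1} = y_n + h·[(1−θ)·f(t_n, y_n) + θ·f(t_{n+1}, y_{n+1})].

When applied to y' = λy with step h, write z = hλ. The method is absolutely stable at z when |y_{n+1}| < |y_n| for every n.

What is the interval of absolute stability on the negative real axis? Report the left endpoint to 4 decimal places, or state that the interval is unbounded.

On y'=λy, z=hλ:
  y_{n+1} = y_n + z·[3/5·y_n + 2/5·y_{n+1}] ⇒ (1 − 2/5z)y_{n+1} = (1 + 3/5z)y_n
  so R(z) = (1 + 3/5z)/(1 − 2/5z).

Find x<0 with |R(x)|<1.
x=-1.53: |R|=0.0509
R=−1: 1+3/5x = −1+2/5x ⇒ -1/5x=2 ⇒ x=2/(-1/5)=-10.0000
Confirm numerically:
  x=-8.860: |R|=0.94982 <1
  x=-8.634: |R|=0.93866 <1
  x=-5.525: |R|=0.72118 <1
  x=-4.512: |R|=0.60867 <1
  x=-10.518: |R|=1.01990 >1
  x=-10.367: |R|=1.01426 >1
Interval (-10.0000, 0).

(-10.0000, 0).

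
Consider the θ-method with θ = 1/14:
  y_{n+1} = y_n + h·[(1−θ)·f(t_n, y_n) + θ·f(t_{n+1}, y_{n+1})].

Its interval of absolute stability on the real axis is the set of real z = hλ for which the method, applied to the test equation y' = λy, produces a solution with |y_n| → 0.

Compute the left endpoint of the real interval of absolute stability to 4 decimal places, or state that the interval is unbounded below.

On y'=λy, z=hλ:
  y_{n+1} = y_n + z·[13/14·y_n + 1/14·y_{n+1}] ⇒ (1 − 1/14z)y_{n+1} = (1 + 13/14z)y_n
  ⇒ R(z) = (1 + 13/14z)/(1 − 1/14z).

Solve |R(x)|<1 on ℝ⁻.
x=-1.06: |R|=0.0146
R=−1: 1+13/14x = −1+1/14x ⇒ -6/7x=2 ⇒ x=2/(-6/7)=-2.3333
Confirm numerically:
  x=-2.301: |R|=0.97620 <1
  x=-2.182: |R|=0.88778 <1
  x=-1.784: |R|=0.58236 <1
  x=-1.451: |R|=0.31474 <1
  x=-2.640: |R|=1.22115 >1
  x=-2.391: |R|=1.04222 >1
  x=-2.363: |R|=1.02176 >1
Stable set (-2.3333, 0).

left endpoint -2.3333.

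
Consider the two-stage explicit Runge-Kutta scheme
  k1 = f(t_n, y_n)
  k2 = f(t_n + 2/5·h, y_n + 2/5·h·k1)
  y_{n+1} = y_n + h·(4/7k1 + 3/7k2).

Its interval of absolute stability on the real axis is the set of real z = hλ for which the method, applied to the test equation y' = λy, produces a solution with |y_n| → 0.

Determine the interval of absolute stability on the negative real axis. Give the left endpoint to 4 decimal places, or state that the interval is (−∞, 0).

z∈(-5.8333,0).

With y'=λy (z=hλ):
  k1=λy_n ⇒ h·k1=z·y_n;  k2=λ(1+2/5z)y_n ⇒ h·k2=z(1+2/5z)y_n
  y_{n+1}/y_n = 1 + 4/7z + 3/7z(1+2/5z) = 1 + z + 6/35z²
  Hence R(z) = 1 + z + 6/35z².

Boundary: |R(x)|=1, x<0.
x=-0.45: |R|=0.5847
R=1: x+6/35x²=0 ⇒ x=−35/6=-5.8333; min R=1−1/(4·6/35)=-0.4583>−1
Confirm numerically:
  x=-4.764: |R|=0.12669 <1
  x=-4.341: |R|=0.11055 <1
  x=-3.294: |R|=0.43393 <1
  x=-3.053: |R|=0.45515 <1
  x=-6.183: |R|=1.37063 >1
  x=-5.961: |R|=1.13046 >1
Interval (-5.8333, 0).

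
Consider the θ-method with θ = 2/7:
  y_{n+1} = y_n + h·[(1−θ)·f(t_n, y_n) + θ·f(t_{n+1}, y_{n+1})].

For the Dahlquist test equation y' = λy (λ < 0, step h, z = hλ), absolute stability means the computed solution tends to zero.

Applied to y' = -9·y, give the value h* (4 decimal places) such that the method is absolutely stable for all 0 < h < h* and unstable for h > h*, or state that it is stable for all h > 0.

On y'=λy, z=hλ:
  y_{n+1} = y_n + z·[5/7·y_n + 2/7·y_{n+1}] ⇒ (1 − 2/7z)y_{n+1} = (1 + 5/7z)y_n
  Hence R(z) = (1 + 5/7z)/(1 − 2/7z).

Solve |R(x)|<1 on ℝ⁻.
x=-1.14: |R|=0.1401
R=−1: 1+5/7x = −1+2/7x ⇒ -3/7x=2 ⇒ x=2/(-3/7)=-4.6667
Confirm numerically:
  x=-3.586: |R|=0.77124 <1
  x=-3.085: |R|=0.63971 <1
  x=-1.906: |R|=0.23400 <1
  x=-5.032: |R|=1.06423 >1
  x=-4.869: |R|=1.03626 >1
  x=-4.733: |R|=1.01209 >1
Stable set (-4.6667, 0).

(-4.6667,0); λ=-9 ⇒ h* = (14/3)/9 = 0.5185.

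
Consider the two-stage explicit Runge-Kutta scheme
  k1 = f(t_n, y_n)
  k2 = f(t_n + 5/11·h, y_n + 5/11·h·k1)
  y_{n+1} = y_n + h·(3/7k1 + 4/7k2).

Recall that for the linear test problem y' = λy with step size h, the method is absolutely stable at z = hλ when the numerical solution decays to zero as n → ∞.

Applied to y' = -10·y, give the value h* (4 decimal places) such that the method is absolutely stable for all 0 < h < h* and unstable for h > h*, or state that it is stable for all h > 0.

(-3.8500,0); λ=-10 ⇒ h* = (77/20)/10 = 0.3850.

Test eqn y'=λy, z=hλ:
  k1=λy_n ⇒ h·k1=z·y_n;  k2=λ(1+5/11z)y_n ⇒ h·k2=z(1+5/11z)y_n
  y_{n+1}/y_n = 1 + 3/7z + 4/7z(1+5/11z) = 1 + z + 20/77z²
  Hence R(z) = 1 + z + 20/77z².

Find x<0 with |R(x)|<1.
x=-0.76: |R|=0.3900
R=1: x+20/77x²=0 ⇒ x=−77/20=-3.8500; min R=1−1/(4·20/77)=0.0375>−1
Confirm numerically:
  x=-3.745: |R|=0.89786 <1
  x=-3.256: |R|=0.49765 <1
  x=-2.392: |R|=0.09415 <1
  x=-1.718: |R|=0.04863 <1
  x=-4.418: |R|=1.65180 >1
  x=-4.069: |R|=1.23146 >1
  x=-3.921: |R|=1.07231 >1
So |R|<1 on (-3.8500, 0).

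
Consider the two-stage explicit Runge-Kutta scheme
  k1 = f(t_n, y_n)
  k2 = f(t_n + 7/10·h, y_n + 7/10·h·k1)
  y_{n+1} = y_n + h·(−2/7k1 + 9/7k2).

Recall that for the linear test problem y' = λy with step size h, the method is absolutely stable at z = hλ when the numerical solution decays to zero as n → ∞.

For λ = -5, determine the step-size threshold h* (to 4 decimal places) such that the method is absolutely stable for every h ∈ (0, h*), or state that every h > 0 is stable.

(-1.1111,0); λ=-5 ⇒ h* = (10/9)/5 = 0.2222.

On y'=λy, z=hλ:
  k1=λy_n ⇒ h·k1=z·y_n;  k2=λ(1+7/10z)y_n ⇒ h·k2=z(1+7/10z)y_n
  y_{n+1}/y_n = 1 − 2/7z + 9/7z(1+7/10z) = 1 + z + 9/10z²
  so R(z) = 1 + z + 9/10z².

Solve |R(x)|<1 on ℝ⁻.
x=-1.29: |R|=1.2077
R=1: x+9/10x²=0 ⇒ x=−10/9=-1.1111; min R=1−1/(4·9/10)=0.7222>−1
Confirm numerically:
  x=-0.947: |R|=0.86013 <1
  x=-0.521: |R|=0.72330 <1
  x=-0.491: |R|=0.72597 <1
  x=-1.662: |R|=1.82402 >1
  x=-1.601: |R|=1.70588 >1
So |R|<1 on (-1.1111, 0).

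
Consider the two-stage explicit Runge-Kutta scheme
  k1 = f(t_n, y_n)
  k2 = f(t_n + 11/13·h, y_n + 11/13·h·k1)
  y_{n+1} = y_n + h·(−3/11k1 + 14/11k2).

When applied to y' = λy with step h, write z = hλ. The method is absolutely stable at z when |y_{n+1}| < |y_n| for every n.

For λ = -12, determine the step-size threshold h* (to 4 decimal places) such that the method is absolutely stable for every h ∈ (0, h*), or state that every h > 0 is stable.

(-0.9286,0); λ=-12 ⇒ h* = (13/14)/12 = 0.0774.

On y'=λy, z=hλ:
  k1=λy_n ⇒ h·k1=z·y_n;  k2=λ(1+11/13z)y_n ⇒ h·k2=z(1+11/13z)y_n
  y_{n+1}/y_n = 1 − 3/11z + 14/11z(1+11/13z) = 1 + z + 14/13z²
  so R(z) = 1 + z + 14/13z².

Boundary: |R(x)|=1, x<0.
x=-0.78: |R|=0.8752
R=1: x+14/13x²=0 ⇒ x=−13/14=-0.9286; min R=1−1/(4·14/13)=0.7679>−1
Confirm numerically:
  x=-0.902: |R|=0.97419 <1
  x=-0.823: |R|=0.90643 <1
  x=-0.810: |R|=0.89657 <1
  x=-1.297: |R|=1.51461 >1
  x=-1.054: |R|=1.14237 >1
  x=-0.968: |R|=1.04110 >1
Stable set (-0.9286, 0).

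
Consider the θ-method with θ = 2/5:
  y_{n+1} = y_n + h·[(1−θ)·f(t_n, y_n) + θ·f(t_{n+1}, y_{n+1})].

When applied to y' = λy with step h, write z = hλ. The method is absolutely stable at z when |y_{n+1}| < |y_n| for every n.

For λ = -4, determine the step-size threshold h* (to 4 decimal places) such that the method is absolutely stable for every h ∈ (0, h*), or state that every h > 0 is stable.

Set f=λy, z=hλ:
  y_{n+1} = y_n + z·[3/5·y_n + 2/5·y_{n+1}] ⇒ (1 − 2/5z)y_{n+1} = (1 + 3/5z)y_n
  R(z) = (1 + 3/5z)/(1 − 2/5z).

Need |R(x)|<1, x<0.
x=-1.71: |R|=0.0154
R=−1: 1+3/5x = −1+2/5x ⇒ -1/5x=2 ⇒ x=2/(-1/5)=-10.0000
Confirm numerically:
  x=-8.089: |R|=0.90976 <1
  x=-7.025: |R|=0.84383 <1
  x=-6.705: |R|=0.82102 <1
  x=-6.565: |R|=0.81054 <1
  x=-10.275: |R|=1.01076 >1
  x=-10.184: |R|=1.00725 >1
  x=-10.069: |R|=1.00274 >1
So |R|<1 on (-10.0000, 0).

(-10.0000,0); λ=-4 ⇒ h* = (10)/4 = 2.5000.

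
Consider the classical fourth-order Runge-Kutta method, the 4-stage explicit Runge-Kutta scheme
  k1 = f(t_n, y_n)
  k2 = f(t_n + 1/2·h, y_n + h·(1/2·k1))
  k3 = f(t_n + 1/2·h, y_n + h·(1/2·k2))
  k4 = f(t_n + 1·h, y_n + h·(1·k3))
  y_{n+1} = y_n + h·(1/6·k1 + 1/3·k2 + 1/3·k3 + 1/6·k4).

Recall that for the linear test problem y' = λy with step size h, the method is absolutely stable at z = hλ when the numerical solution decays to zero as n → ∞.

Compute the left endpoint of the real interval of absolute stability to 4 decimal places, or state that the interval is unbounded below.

Test eqn y'=λy, z=hλ:
  order 4, 4-stage ⇒ R(z)=1+z+z^2/2+z^3/6+z^4/24
  (e.g. R(-0.9)=0.41084, |R|=0.41084)

Solve |R(x)|<1 on ℝ⁻.
x=-0.9: |R|=0.4108
|R(-2.12)|=0.3808 |R(-1.78)|=0.2825 |R(-0.84)|=0.4348
Bisect:
  x_lo=-3.6733 |R|=3.3986  x_hi=-0.2449 |R|=0.7828
  mid=-1.95908 |R|=0.32052 →hi
  mid=-2.81619 |R|=1.04759 →lo
  mid=-2.38764 |R|=0.54832 →hi
  mid=-2.60191 |R|=0.75694 →hi
  mid=-2.70905 |R|=0.89101 →hi
  mid=-2.76262 |R|=0.96635 →hi
  mid=-2.78941 |R|=1.00622 →lo
  mid=-2.77601 |R|=0.98610 →hi
  ...
  [-2.78543,-2.78522] ⇒ x*=-2.7853
Stable set (-2.7853, 0).

z* = -2.7853.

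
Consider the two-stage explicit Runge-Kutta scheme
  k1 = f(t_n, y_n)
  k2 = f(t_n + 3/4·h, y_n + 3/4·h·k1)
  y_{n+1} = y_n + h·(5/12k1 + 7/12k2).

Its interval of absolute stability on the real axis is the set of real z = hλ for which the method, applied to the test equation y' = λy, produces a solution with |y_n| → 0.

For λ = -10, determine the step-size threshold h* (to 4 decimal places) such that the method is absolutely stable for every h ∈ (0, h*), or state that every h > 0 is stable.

(-2.2857,0); λ=-10 ⇒ h* = (16/7)/10 = 0.2286.

Test eqn y'=λy, z=hλ:
  k1=λy_n ⇒ h·k1=z·y_n;  k2=λ(1+3/4z)y_n ⇒ h·k2=z(1+3/4z)y_n
  y_{n+1}/y_n = 1 + 5/12z + 7/12z(1+3/4z) = 1 + z + 7/16z²
  Hence R(z) = 1 + z + 7/16z².

Need |R(x)|<1, x<0.
x=-1.76: |R|=0.5952
R=1: x+7/16x²=0 ⇒ x=−16/7=-2.2857; min R=1−1/(4·7/16)=0.4286>−1
Confirm numerically:
  x=-1.540: |R|=0.49758 <1
  x=-1.382: |R|=0.45359 <1
  x=-1.239: |R|=0.43262 <1
  x=-1.093: |R|=0.42966 <1
  x=-2.827: |R|=1.66947 >1
  x=-2.643: |R|=1.41313 >1
Interval (-2.2857, 0).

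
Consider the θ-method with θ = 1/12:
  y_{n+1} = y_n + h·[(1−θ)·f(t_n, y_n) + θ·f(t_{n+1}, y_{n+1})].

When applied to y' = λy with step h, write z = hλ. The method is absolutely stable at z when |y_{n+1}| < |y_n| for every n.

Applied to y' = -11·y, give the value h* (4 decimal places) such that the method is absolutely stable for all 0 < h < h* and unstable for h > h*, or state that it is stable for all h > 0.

(-2.4000,0); λ=-11 ⇒ h* = (12/5)/11 = 0.2182.

Test eqn y'=λy, z=hλ:
  y_{n+1} = y_n + z·[11/12·y_n + 1/12·y_{n+1}] ⇒ (1 − 1/12z)y_{n+1} = (1 + 11/12z)y_n
  R(z) = (1 + 11/12z)/(1 − 1/12z).

Need |R(x)|<1, x<0.
x=-0.89: |R|=0.1715
R=−1: 1+11/12x = −1+1/12x ⇒ -5/6x=2 ⇒ x=2/(-5/6)=-2.4000
Confirm numerically:
  x=-2.273: |R|=0.91102 <1
  x=-2.126: |R|=0.80603 <1
  x=-1.147: |R|=0.04693 <1
  x=-2.755: |R|=1.24060 >1
  x=-2.689: |R|=1.19675 >1
  x=-2.554: |R|=1.10581 >1
Stable set (-2.4000, 0).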